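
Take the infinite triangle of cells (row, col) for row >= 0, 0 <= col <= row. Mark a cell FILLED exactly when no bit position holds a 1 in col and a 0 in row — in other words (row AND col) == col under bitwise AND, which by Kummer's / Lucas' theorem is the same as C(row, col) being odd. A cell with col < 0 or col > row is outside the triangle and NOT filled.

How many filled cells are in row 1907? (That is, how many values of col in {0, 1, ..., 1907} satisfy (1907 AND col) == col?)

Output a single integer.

1907 in binary = 11101110011
popcount(1907) = number of 1-bits in 11101110011 = 8
A col c satisfies (1907 AND c) == c iff every set bit of c is also set in 1907; each of the 8 set bits of 1907 can independently be on or off in c.
count = 2^8 = 256

Answer: 256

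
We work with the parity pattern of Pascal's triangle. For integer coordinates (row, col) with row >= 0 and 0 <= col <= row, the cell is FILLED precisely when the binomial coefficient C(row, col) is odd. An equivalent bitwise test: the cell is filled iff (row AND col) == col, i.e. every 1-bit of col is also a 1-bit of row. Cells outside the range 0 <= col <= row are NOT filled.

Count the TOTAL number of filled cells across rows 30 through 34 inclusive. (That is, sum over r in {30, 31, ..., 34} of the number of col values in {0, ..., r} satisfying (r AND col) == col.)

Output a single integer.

r30=11110 pc4: +16 =16
r31=11111 pc5: +32 =48
r32=100000 pc1: +2 =50
r33=100001 pc2: +4 =54
r34=100010 pc2: +4 =58

Answer: 58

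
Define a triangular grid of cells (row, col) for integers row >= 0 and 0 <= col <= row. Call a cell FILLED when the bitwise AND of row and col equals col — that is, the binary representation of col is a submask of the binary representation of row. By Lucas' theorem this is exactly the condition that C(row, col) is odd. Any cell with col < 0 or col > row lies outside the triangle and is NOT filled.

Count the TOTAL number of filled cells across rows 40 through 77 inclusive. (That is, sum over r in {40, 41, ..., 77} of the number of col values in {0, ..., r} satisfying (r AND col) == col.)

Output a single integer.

r40=101000 pc2: +4 =4
r41=101001 pc3: +8 =12
r42=101010 pc3: +8 =20
r43=101011 pc4: +16 =36
r44=101100 pc3: +8 =44
r45=101101 pc4: +16 =60
r46=101110 pc4: +16 =76
r47=101111 pc5: +32 =108
r48=110000 pc2: +4 =112
r49=110001 pc3: +8 =120
r50=110010 pc3: +8 =128
r51=110011 pc4: +16 =144
r52=110100 pc3: +8 =152
r53=110101 pc4: +16 =168
r54=110110 pc4: +16 =184
r55=110111 pc5: +32 =216
r56=111000 pc3: +8 =224
r57=111001 pc4: +16 =240
r58=111010 pc4: +16 =256
r59=111011 pc5: +32 =288
r60=111100 pc4: +16 =304
r61=111101 pc5: +32 =336
r62=111110 pc5: +32 =368
r63=111111 pc6: +64 =432
r64=1000000 pc1: +2 =434
r65=1000001 pc2: +4 =438
r66=1000010 pc2: +4 =442
r67=1000011 pc3: +8 =450
r68=1000100 pc2: +4 =454
r69=1000101 pc3: +8 =462
r70=1000110 pc3: +8 =470
r71=1000111 pc4: +16 =486
r72=1001000 pc2: +4 =490
r73=1001001 pc3: +8 =498
r74=1001010 pc3: +8 =506
r75=1001011 pc4: +16 =522
r76=1001100 pc3: +8 =530
r77=1001101 pc4: +16 =546

Answer: 546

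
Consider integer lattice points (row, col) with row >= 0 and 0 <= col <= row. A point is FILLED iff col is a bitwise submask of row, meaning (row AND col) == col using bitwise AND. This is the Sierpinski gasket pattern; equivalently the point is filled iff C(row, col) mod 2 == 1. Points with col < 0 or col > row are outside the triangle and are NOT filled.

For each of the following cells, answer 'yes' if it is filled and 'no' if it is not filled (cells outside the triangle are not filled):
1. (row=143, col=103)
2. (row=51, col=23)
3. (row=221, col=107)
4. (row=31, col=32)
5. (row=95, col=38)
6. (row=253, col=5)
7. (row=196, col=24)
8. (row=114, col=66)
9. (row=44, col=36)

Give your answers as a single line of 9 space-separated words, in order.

(143,103): row=0b10001111, col=0b1100111, row AND col = 0b111 = 7; 7 != 103 -> empty
(51,23): row=0b110011, col=0b10111, row AND col = 0b10011 = 19; 19 != 23 -> empty
(221,107): row=0b11011101, col=0b1101011, row AND col = 0b1001001 = 73; 73 != 107 -> empty
(31,32): col outside [0, 31] -> not filled
(95,38): row=0b1011111, col=0b100110, row AND col = 0b110 = 6; 6 != 38 -> empty
(253,5): row=0b11111101, col=0b101, row AND col = 0b101 = 5; 5 == 5 -> filled
(196,24): row=0b11000100, col=0b11000, row AND col = 0b0 = 0; 0 != 24 -> empty
(114,66): row=0b1110010, col=0b1000010, row AND col = 0b1000010 = 66; 66 == 66 -> filled
(44,36): row=0b101100, col=0b100100, row AND col = 0b100100 = 36; 36 == 36 -> filled

Answer: no no no no no yes no yes yes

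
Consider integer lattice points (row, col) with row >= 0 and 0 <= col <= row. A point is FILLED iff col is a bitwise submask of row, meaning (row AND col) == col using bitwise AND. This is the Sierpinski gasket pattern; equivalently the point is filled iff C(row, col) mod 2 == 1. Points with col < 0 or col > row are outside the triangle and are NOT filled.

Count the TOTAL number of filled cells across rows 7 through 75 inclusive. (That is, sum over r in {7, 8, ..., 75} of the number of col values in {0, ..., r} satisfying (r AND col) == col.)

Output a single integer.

r7=111 pc3: +8 =8
r8=1000 pc1: +2 =10
r9=1001 pc2: +4 =14
r10=1010 pc2: +4 =18
r11=1011 pc3: +8 =26
r12=1100 pc2: +4 =30
r13=1101 pc3: +8 =38
r14=1110 pc3: +8 =46
r15=1111 pc4: +16 =62
r16=10000 pc1: +2 =64
r17=10001 pc2: +4 =68
r18=10010 pc2: +4 =72
r19=10011 pc3: +8 =80
r20=10100 pc2: +4 =84
r21=10101 pc3: +8 =92
r22=10110 pc3: +8 =100
r23=10111 pc4: +16 =116
r24=11000 pc2: +4 =120
r25=11001 pc3: +8 =128
r26=11010 pc3: +8 =136
r27=11011 pc4: +16 =152
r28=11100 pc3: +8 =160
r29=11101 pc4: +16 =176
r30=11110 pc4: +16 =192
r31=11111 pc5: +32 =224
r32=100000 pc1: +2 =226
r33=100001 pc2: +4 =230
r34=100010 pc2: +4 =234
r35=100011 pc3: +8 =242
r36=100100 pc2: +4 =246
r37=100101 pc3: +8 =254
r38=100110 pc3: +8 =262
r39=100111 pc4: +16 =278
r40=101000 pc2: +4 =282
r41=101001 pc3: +8 =290
r42=101010 pc3: +8 =298
r43=101011 pc4: +16 =314
r44=101100 pc3: +8 =322
r45=101101 pc4: +16 =338
r46=101110 pc4: +16 =354
r47=101111 pc5: +32 =386
r48=110000 pc2: +4 =390
r49=110001 pc3: +8 =398
r50=110010 pc3: +8 =406
r51=110011 pc4: +16 =422
r52=110100 pc3: +8 =430
r53=110101 pc4: +16 =446
r54=110110 pc4: +16 =462
r55=110111 pc5: +32 =494
r56=111000 pc3: +8 =502
r57=111001 pc4: +16 =518
r58=111010 pc4: +16 =534
r59=111011 pc5: +32 =566
r60=111100 pc4: +16 =582
r61=111101 pc5: +32 =614
r62=111110 pc5: +32 =646
r63=111111 pc6: +64 =710
r64=1000000 pc1: +2 =712
r65=1000001 pc2: +4 =716
r66=1000010 pc2: +4 =720
r67=1000011 pc3: +8 =728
r68=1000100 pc2: +4 =732
r69=1000101 pc3: +8 =740
r70=1000110 pc3: +8 =748
r71=1000111 pc4: +16 =764
r72=1001000 pc2: +4 =768
r73=1001001 pc3: +8 =776
r74=1001010 pc3: +8 =784
r75=1001011 pc4: +16 =800

Answer: 800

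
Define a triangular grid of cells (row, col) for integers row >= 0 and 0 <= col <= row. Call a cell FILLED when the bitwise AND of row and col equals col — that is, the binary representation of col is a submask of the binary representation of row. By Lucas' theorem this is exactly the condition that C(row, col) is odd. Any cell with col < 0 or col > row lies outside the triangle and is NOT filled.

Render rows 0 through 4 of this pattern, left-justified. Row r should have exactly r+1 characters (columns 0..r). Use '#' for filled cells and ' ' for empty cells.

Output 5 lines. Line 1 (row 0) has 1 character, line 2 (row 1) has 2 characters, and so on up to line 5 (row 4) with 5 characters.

Answer: #
##
# #
####
#   #

Derivation:
r0=0: #
r1=1: ##
r2=10: # #
r3=11: ####
r4=100: #   #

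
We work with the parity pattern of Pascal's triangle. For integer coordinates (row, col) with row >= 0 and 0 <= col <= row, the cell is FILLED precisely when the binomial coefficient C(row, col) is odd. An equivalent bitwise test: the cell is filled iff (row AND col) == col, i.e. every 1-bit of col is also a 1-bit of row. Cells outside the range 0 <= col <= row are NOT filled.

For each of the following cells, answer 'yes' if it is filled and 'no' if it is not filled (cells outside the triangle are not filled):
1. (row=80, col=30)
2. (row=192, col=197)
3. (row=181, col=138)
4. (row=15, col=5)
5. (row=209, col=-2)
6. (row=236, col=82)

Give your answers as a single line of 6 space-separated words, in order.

(80,30): row=0b1010000, col=0b11110, row AND col = 0b10000 = 16; 16 != 30 -> empty
(192,197): col outside [0, 192] -> not filled
(181,138): row=0b10110101, col=0b10001010, row AND col = 0b10000000 = 128; 128 != 138 -> empty
(15,5): row=0b1111, col=0b101, row AND col = 0b101 = 5; 5 == 5 -> filled
(209,-2): col outside [0, 209] -> not filled
(236,82): row=0b11101100, col=0b1010010, row AND col = 0b1000000 = 64; 64 != 82 -> empty

Answer: no no no yes no no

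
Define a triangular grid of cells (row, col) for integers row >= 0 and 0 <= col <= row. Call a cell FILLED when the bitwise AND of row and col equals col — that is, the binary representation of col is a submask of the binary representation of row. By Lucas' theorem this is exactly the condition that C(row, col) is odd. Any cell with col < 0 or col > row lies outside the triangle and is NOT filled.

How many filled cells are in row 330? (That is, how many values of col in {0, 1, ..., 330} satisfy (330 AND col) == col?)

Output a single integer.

Answer: 16

Derivation:
330 in binary = 101001010
popcount(330) = number of 1-bits in 101001010 = 4
A col c satisfies (330 AND c) == c iff every set bit of c is also set in 330; each of the 4 set bits of 330 can independently be on or off in c.
count = 2^4 = 16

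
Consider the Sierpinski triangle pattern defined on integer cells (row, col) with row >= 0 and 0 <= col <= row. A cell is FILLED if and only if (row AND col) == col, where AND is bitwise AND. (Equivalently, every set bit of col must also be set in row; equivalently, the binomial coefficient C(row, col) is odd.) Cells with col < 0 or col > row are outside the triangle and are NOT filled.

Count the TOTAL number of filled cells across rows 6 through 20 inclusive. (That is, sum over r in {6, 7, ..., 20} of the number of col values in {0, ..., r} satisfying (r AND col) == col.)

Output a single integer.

Answer: 88

Derivation:
r6=110 pc2: +4 =4
r7=111 pc3: +8 =12
r8=1000 pc1: +2 =14
r9=1001 pc2: +4 =18
r10=1010 pc2: +4 =22
r11=1011 pc3: +8 =30
r12=1100 pc2: +4 =34
r13=1101 pc3: +8 =42
r14=1110 pc3: +8 =50
r15=1111 pc4: +16 =66
r16=10000 pc1: +2 =68
r17=10001 pc2: +4 =72
r18=10010 pc2: +4 =76
r19=10011 pc3: +8 =84
r20=10100 pc2: +4 =88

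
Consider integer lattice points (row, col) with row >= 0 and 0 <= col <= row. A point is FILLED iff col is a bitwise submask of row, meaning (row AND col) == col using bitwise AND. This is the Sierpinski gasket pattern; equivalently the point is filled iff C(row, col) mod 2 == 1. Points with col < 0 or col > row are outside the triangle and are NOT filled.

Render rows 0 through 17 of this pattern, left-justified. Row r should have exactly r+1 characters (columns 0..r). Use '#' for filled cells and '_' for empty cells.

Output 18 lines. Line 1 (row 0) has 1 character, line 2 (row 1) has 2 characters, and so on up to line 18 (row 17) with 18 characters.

r0=0: #
r1=1: ##
r2=10: #_#
r3=11: ####
r4=100: #___#
r5=101: ##__##
r6=110: #_#_#_#
r7=111: ########
r8=1000: #_______#
r9=1001: ##______##
r10=1010: #_#_____#_#
r11=1011: ####____####
r12=1100: #___#___#___#
r13=1101: ##__##__##__##
r14=1110: #_#_#_#_#_#_#_#
r15=1111: ################
r16=10000: #_______________#
r17=10001: ##______________##

Answer: #
##
#_#
####
#___#
##__##
#_#_#_#
########
#_______#
##______##
#_#_____#_#
####____####
#___#___#___#
##__##__##__##
#_#_#_#_#_#_#_#
################
#_______________#
##______________##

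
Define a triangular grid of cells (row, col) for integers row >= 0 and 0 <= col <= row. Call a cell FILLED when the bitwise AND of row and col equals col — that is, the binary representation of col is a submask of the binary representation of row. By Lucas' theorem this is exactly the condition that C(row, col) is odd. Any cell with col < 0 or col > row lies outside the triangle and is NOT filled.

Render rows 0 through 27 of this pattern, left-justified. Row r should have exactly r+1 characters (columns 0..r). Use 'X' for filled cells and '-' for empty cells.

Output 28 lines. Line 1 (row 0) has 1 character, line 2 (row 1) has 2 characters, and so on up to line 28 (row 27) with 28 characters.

r0=0: X
r1=1: XX
r2=10: X-X
r3=11: XXXX
r4=100: X---X
r5=101: XX--XX
r6=110: X-X-X-X
r7=111: XXXXXXXX
r8=1000: X-------X
r9=1001: XX------XX
r10=1010: X-X-----X-X
r11=1011: XXXX----XXXX
r12=1100: X---X---X---X
r13=1101: XX--XX--XX--XX
r14=1110: X-X-X-X-X-X-X-X
r15=1111: XXXXXXXXXXXXXXXX
r16=10000: X---------------X
r17=10001: XX--------------XX
r18=10010: X-X-------------X-X
r19=10011: XXXX------------XXXX
r20=10100: X---X-----------X---X
r21=10101: XX--XX----------XX--XX
r22=10110: X-X-X-X---------X-X-X-X
r23=10111: XXXXXXXX--------XXXXXXXX
r24=11000: X-------X-------X-------X
r25=11001: XX------XX------XX------XX
r26=11010: X-X-----X-X-----X-X-----X-X
r27=11011: XXXX----XXXX----XXXX----XXXX

Answer: X
XX
X-X
XXXX
X---X
XX--XX
X-X-X-X
XXXXXXXX
X-------X
XX------XX
X-X-----X-X
XXXX----XXXX
X---X---X---X
XX--XX--XX--XX
X-X-X-X-X-X-X-X
XXXXXXXXXXXXXXXX
X---------------X
XX--------------XX
X-X-------------X-X
XXXX------------XXXX
X---X-----------X---X
XX--XX----------XX--XX
X-X-X-X---------X-X-X-X
XXXXXXXX--------XXXXXXXX
X-------X-------X-------X
XX------XX------XX------XX
X-X-----X-X-----X-X-----X-X
XXXX----XXXX----XXXX----XXXX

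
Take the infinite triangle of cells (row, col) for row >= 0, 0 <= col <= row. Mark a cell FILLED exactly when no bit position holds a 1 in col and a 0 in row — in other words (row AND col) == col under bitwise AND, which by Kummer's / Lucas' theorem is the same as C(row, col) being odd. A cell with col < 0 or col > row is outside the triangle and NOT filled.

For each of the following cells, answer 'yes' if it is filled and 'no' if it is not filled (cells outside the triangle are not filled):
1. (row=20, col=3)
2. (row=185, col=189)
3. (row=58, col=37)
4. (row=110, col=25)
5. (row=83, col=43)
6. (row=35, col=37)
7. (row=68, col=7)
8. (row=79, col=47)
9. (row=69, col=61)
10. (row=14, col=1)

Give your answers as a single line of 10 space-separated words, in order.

Answer: no no no no no no no no no no

Derivation:
(20,3): row=0b10100, col=0b11, row AND col = 0b0 = 0; 0 != 3 -> empty
(185,189): col outside [0, 185] -> not filled
(58,37): row=0b111010, col=0b100101, row AND col = 0b100000 = 32; 32 != 37 -> empty
(110,25): row=0b1101110, col=0b11001, row AND col = 0b1000 = 8; 8 != 25 -> empty
(83,43): row=0b1010011, col=0b101011, row AND col = 0b11 = 3; 3 != 43 -> empty
(35,37): col outside [0, 35] -> not filled
(68,7): row=0b1000100, col=0b111, row AND col = 0b100 = 4; 4 != 7 -> empty
(79,47): row=0b1001111, col=0b101111, row AND col = 0b1111 = 15; 15 != 47 -> empty
(69,61): row=0b1000101, col=0b111101, row AND col = 0b101 = 5; 5 != 61 -> empty
(14,1): row=0b1110, col=0b1, row AND col = 0b0 = 0; 0 != 1 -> empty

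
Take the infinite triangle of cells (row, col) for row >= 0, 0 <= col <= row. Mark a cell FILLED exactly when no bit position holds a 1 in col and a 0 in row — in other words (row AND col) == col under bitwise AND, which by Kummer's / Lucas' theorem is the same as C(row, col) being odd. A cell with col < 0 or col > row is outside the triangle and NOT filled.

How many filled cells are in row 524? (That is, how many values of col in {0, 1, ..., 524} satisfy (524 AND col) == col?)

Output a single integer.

524 in binary = 1000001100
popcount(524) = number of 1-bits in 1000001100 = 3
A col c satisfies (524 AND c) == c iff every set bit of c is also set in 524; each of the 3 set bits of 524 can independently be on or off in c.
count = 2^3 = 8

Answer: 8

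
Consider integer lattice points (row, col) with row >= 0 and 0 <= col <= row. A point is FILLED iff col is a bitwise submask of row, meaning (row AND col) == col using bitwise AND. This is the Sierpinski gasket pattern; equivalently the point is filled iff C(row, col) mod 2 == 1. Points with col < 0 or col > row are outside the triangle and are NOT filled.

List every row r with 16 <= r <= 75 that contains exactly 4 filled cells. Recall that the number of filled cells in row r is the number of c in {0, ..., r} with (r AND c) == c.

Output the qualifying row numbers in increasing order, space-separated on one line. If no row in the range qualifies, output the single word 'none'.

Answer: 17 18 20 24 33 34 36 40 48 65 66 68 72

Derivation:
Row r has 2^popcount(r) filled cells, so we need popcount(r) = log2(4) = 2.
Scan r = 16..75 and keep those with exactly 2 one-bits:
r=16=10000 popcount=1 -> skip
r=17=10001 popcount=2 -> KEEP
r=18=10010 popcount=2 -> KEEP
r=19=10011 popcount=3 -> skip
r=20=10100 popcount=2 -> KEEP
r=21=10101 popcount=3 -> skip
r=22=10110 popcount=3 -> skip
r=23=10111 popcount=4 -> skip
r=24=11000 popcount=2 -> KEEP
r=25=11001 popcount=3 -> skip
r=26=11010 popcount=3 -> skip
r=27=11011 popcount=4 -> skip
r=28=11100 popcount=3 -> skip
r=29=11101 popcount=4 -> skip
r=30=11110 popcount=4 -> skip
r=31=11111 popcount=5 -> skip
r=32=100000 popcount=1 -> skip
r=33=100001 popcount=2 -> KEEP
r=34=100010 popcount=2 -> KEEP
r=35=100011 popcount=3 -> skip
r=36=100100 popcount=2 -> KEEP
r=37=100101 popcount=3 -> skip
r=38=100110 popcount=3 -> skip
r=39=100111 popcount=4 -> skip
r=40=101000 popcount=2 -> KEEP
r=41=101001 popcount=3 -> skip
r=42=101010 popcount=3 -> skip
r=43=101011 popcount=4 -> skip
r=44=101100 popcount=3 -> skip
r=45=101101 popcount=4 -> skip
r=46=101110 popcount=4 -> skip
r=47=101111 popcount=5 -> skip
r=48=110000 popcount=2 -> KEEP
r=49=110001 popcount=3 -> skip
r=50=110010 popcount=3 -> skip
r=51=110011 popcount=4 -> skip
r=52=110100 popcount=3 -> skip
r=53=110101 popcount=4 -> skip
r=54=110110 popcount=4 -> skip
r=55=110111 popcount=5 -> skip
r=56=111000 popcount=3 -> skip
r=57=111001 popcount=4 -> skip
r=58=111010 popcount=4 -> skip
r=59=111011 popcount=5 -> skip
r=60=111100 popcount=4 -> skip
r=61=111101 popcount=5 -> skip
r=62=111110 popcount=5 -> skip
r=63=111111 popcount=6 -> skip
r=64=1000000 popcount=1 -> skip
r=65=1000001 popcount=2 -> KEEP
r=66=1000010 popcount=2 -> KEEP
r=67=1000011 popcount=3 -> skip
r=68=1000100 popcount=2 -> KEEP
r=69=1000101 popcount=3 -> skip
r=70=1000110 popcount=3 -> skip
r=71=1000111 popcount=4 -> skip
r=72=1001000 popcount=2 -> KEEP
r=73=1001001 popcount=3 -> skip
r=74=1001010 popcount=3 -> skip
r=75=1001011 popcount=4 -> skip
Kept rows: 17 18 20 24 33 34 36 40 48 65 66 68 72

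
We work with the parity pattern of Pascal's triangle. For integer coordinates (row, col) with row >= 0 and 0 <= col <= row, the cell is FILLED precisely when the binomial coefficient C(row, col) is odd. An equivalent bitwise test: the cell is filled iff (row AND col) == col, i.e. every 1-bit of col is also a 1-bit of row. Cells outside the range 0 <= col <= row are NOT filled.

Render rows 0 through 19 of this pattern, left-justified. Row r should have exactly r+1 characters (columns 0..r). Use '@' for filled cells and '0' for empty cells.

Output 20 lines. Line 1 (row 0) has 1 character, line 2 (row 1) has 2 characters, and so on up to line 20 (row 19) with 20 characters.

Answer: @
@@
@0@
@@@@
@000@
@@00@@
@0@0@0@
@@@@@@@@
@0000000@
@@000000@@
@0@00000@0@
@@@@0000@@@@
@000@000@000@
@@00@@00@@00@@
@0@0@0@0@0@0@0@
@@@@@@@@@@@@@@@@
@000000000000000@
@@00000000000000@@
@0@0000000000000@0@
@@@@000000000000@@@@

Derivation:
r0=0: @
r1=1: @@
r2=10: @0@
r3=11: @@@@
r4=100: @000@
r5=101: @@00@@
r6=110: @0@0@0@
r7=111: @@@@@@@@
r8=1000: @0000000@
r9=1001: @@000000@@
r10=1010: @0@00000@0@
r11=1011: @@@@0000@@@@
r12=1100: @000@000@000@
r13=1101: @@00@@00@@00@@
r14=1110: @0@0@0@0@0@0@0@
r15=1111: @@@@@@@@@@@@@@@@
r16=10000: @000000000000000@
r17=10001: @@00000000000000@@
r18=10010: @0@0000000000000@0@
r19=10011: @@@@000000000000@@@@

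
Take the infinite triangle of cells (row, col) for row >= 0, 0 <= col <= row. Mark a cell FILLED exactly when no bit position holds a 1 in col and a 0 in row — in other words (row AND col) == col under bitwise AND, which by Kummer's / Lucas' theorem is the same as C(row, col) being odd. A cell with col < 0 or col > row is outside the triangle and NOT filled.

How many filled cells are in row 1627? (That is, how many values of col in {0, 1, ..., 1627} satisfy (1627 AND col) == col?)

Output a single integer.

1627 in binary = 11001011011
popcount(1627) = number of 1-bits in 11001011011 = 7
A col c satisfies (1627 AND c) == c iff every set bit of c is also set in 1627; each of the 7 set bits of 1627 can independently be on or off in c.
count = 2^7 = 128

Answer: 128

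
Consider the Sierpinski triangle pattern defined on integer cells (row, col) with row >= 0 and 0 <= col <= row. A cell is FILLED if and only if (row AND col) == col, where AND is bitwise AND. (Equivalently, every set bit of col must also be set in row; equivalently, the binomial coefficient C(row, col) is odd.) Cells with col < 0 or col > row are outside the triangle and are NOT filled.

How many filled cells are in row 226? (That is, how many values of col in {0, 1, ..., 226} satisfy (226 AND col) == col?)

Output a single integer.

226 in binary = 11100010
popcount(226) = number of 1-bits in 11100010 = 4
A col c satisfies (226 AND c) == c iff every set bit of c is also set in 226; each of the 4 set bits of 226 can independently be on or off in c.
count = 2^4 = 16

Answer: 16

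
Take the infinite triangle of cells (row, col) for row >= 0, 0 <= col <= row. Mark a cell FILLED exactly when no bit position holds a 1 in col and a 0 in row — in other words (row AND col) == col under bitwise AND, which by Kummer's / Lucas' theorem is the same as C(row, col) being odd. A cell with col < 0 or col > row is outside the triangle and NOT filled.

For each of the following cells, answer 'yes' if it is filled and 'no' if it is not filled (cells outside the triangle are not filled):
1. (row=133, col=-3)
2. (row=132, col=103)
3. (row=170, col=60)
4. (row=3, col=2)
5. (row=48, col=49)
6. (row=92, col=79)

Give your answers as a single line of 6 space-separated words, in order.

Answer: no no no yes no no

Derivation:
(133,-3): col outside [0, 133] -> not filled
(132,103): row=0b10000100, col=0b1100111, row AND col = 0b100 = 4; 4 != 103 -> empty
(170,60): row=0b10101010, col=0b111100, row AND col = 0b101000 = 40; 40 != 60 -> empty
(3,2): row=0b11, col=0b10, row AND col = 0b10 = 2; 2 == 2 -> filled
(48,49): col outside [0, 48] -> not filled
(92,79): row=0b1011100, col=0b1001111, row AND col = 0b1001100 = 76; 76 != 79 -> empty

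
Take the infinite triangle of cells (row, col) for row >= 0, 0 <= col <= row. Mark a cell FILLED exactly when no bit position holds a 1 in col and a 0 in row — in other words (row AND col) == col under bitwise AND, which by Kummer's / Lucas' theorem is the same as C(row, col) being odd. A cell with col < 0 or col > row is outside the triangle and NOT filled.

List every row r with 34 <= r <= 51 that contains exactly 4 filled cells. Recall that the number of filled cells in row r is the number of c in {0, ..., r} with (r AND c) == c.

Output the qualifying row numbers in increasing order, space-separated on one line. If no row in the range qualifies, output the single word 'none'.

Row r has 2^popcount(r) filled cells, so we need popcount(r) = log2(4) = 2.
Scan r = 34..51 and keep those with exactly 2 one-bits:
r=34=100010 popcount=2 -> KEEP
r=35=100011 popcount=3 -> skip
r=36=100100 popcount=2 -> KEEP
r=37=100101 popcount=3 -> skip
r=38=100110 popcount=3 -> skip
r=39=100111 popcount=4 -> skip
r=40=101000 popcount=2 -> KEEP
r=41=101001 popcount=3 -> skip
r=42=101010 popcount=3 -> skip
r=43=101011 popcount=4 -> skip
r=44=101100 popcount=3 -> skip
r=45=101101 popcount=4 -> skip
r=46=101110 popcount=4 -> skip
r=47=101111 popcount=5 -> skip
r=48=110000 popcount=2 -> KEEP
r=49=110001 popcount=3 -> skip
r=50=110010 popcount=3 -> skip
r=51=110011 popcount=4 -> skip
Kept rows: 34 36 40 48

Answer: 34 36 40 48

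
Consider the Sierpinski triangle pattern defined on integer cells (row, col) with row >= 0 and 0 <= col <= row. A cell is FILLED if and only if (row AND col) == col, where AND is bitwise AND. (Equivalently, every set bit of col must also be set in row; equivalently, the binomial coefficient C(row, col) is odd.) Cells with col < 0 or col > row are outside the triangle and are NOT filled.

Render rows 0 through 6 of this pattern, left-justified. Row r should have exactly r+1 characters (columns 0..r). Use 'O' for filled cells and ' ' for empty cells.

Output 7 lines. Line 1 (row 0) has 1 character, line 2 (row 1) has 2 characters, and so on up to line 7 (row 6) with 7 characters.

r0=0: O
r1=1: OO
r2=10: O O
r3=11: OOOO
r4=100: O   O
r5=101: OO  OO
r6=110: O O O O

Answer: O
OO
O O
OOOO
O   O
OO  OO
O O O O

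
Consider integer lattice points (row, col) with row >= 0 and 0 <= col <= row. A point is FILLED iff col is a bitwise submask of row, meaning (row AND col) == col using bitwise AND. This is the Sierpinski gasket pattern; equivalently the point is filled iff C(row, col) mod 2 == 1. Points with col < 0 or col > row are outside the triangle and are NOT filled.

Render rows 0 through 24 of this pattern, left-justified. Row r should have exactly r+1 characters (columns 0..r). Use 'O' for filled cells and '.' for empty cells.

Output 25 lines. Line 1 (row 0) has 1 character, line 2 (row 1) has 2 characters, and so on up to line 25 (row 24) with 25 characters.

r0=0: O
r1=1: OO
r2=10: O.O
r3=11: OOOO
r4=100: O...O
r5=101: OO..OO
r6=110: O.O.O.O
r7=111: OOOOOOOO
r8=1000: O.......O
r9=1001: OO......OO
r10=1010: O.O.....O.O
r11=1011: OOOO....OOOO
r12=1100: O...O...O...O
r13=1101: OO..OO..OO..OO
r14=1110: O.O.O.O.O.O.O.O
r15=1111: OOOOOOOOOOOOOOOO
r16=10000: O...............O
r17=10001: OO..............OO
r18=10010: O.O.............O.O
r19=10011: OOOO............OOOO
r20=10100: O...O...........O...O
r21=10101: OO..OO..........OO..OO
r22=10110: O.O.O.O.........O.O.O.O
r23=10111: OOOOOOOO........OOOOOOOO
r24=11000: O.......O.......O.......O

Answer: O
OO
O.O
OOOO
O...O
OO..OO
O.O.O.O
OOOOOOOO
O.......O
OO......OO
O.O.....O.O
OOOO....OOOO
O...O...O...O
OO..OO..OO..OO
O.O.O.O.O.O.O.O
OOOOOOOOOOOOOOOO
O...............O
OO..............OO
O.O.............O.O
OOOO............OOOO
O...O...........O...O
OO..OO..........OO..OO
O.O.O.O.........O.O.O.O
OOOOOOOO........OOOOOOOO
O.......O.......O.......O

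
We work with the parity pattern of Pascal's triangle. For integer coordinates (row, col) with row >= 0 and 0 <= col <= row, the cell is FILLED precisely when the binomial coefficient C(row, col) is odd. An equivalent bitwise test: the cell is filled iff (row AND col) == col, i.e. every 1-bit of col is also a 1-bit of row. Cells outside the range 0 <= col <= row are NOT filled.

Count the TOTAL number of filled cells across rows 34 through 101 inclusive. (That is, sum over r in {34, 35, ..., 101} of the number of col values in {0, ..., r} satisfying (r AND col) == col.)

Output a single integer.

r34=100010 pc2: +4 =4
r35=100011 pc3: +8 =12
r36=100100 pc2: +4 =16
r37=100101 pc3: +8 =24
r38=100110 pc3: +8 =32
r39=100111 pc4: +16 =48
r40=101000 pc2: +4 =52
r41=101001 pc3: +8 =60
r42=101010 pc3: +8 =68
r43=101011 pc4: +16 =84
r44=101100 pc3: +8 =92
r45=101101 pc4: +16 =108
r46=101110 pc4: +16 =124
r47=101111 pc5: +32 =156
r48=110000 pc2: +4 =160
r49=110001 pc3: +8 =168
r50=110010 pc3: +8 =176
r51=110011 pc4: +16 =192
r52=110100 pc3: +8 =200
r53=110101 pc4: +16 =216
r54=110110 pc4: +16 =232
r55=110111 pc5: +32 =264
r56=111000 pc3: +8 =272
r57=111001 pc4: +16 =288
r58=111010 pc4: +16 =304
r59=111011 pc5: +32 =336
r60=111100 pc4: +16 =352
r61=111101 pc5: +32 =384
r62=111110 pc5: +32 =416
r63=111111 pc6: +64 =480
r64=1000000 pc1: +2 =482
r65=1000001 pc2: +4 =486
r66=1000010 pc2: +4 =490
r67=1000011 pc3: +8 =498
r68=1000100 pc2: +4 =502
r69=1000101 pc3: +8 =510
r70=1000110 pc3: +8 =518
r71=1000111 pc4: +16 =534
r72=1001000 pc2: +4 =538
r73=1001001 pc3: +8 =546
r74=1001010 pc3: +8 =554
r75=1001011 pc4: +16 =570
r76=1001100 pc3: +8 =578
r77=1001101 pc4: +16 =594
r78=1001110 pc4: +16 =610
r79=1001111 pc5: +32 =642
r80=1010000 pc2: +4 =646
r81=1010001 pc3: +8 =654
r82=1010010 pc3: +8 =662
r83=1010011 pc4: +16 =678
r84=1010100 pc3: +8 =686
r85=1010101 pc4: +16 =702
r86=1010110 pc4: +16 =718
r87=1010111 pc5: +32 =750
r88=1011000 pc3: +8 =758
r89=1011001 pc4: +16 =774
r90=1011010 pc4: +16 =790
r91=1011011 pc5: +32 =822
r92=1011100 pc4: +16 =838
r93=1011101 pc5: +32 =870
r94=1011110 pc5: +32 =902
r95=1011111 pc6: +64 =966
r96=1100000 pc2: +4 =970
r97=1100001 pc3: +8 =978
r98=1100010 pc3: +8 =986
r99=1100011 pc4: +16 =1002
r100=1100100 pc3: +8 =1010
r101=1100101 pc4: +16 =1026

Answer: 1026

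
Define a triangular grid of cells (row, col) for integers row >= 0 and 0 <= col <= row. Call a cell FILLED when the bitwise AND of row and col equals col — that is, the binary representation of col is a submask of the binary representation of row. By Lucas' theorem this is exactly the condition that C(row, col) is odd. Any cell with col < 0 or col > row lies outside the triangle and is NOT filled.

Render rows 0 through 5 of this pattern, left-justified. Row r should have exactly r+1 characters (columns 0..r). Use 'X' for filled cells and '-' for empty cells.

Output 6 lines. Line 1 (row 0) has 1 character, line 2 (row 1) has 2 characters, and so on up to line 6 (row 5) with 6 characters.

r0=0: X
r1=1: XX
r2=10: X-X
r3=11: XXXX
r4=100: X---X
r5=101: XX--XX

Answer: X
XX
X-X
XXXX
X---X
XX--XX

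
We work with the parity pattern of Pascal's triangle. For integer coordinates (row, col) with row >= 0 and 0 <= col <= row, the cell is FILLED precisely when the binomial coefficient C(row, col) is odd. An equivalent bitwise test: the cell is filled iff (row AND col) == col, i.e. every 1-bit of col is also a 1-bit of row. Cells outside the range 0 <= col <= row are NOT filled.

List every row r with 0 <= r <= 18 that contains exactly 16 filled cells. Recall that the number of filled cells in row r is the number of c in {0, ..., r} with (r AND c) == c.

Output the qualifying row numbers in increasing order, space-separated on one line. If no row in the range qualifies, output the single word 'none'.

Row r has 2^popcount(r) filled cells, so we need popcount(r) = log2(16) = 4.
Scan r = 0..18 and keep those with exactly 4 one-bits:
r=0=0 popcount=0 -> skip
r=1=1 popcount=1 -> skip
r=2=10 popcount=1 -> skip
r=3=11 popcount=2 -> skip
r=4=100 popcount=1 -> skip
r=5=101 popcount=2 -> skip
r=6=110 popcount=2 -> skip
r=7=111 popcount=3 -> skip
r=8=1000 popcount=1 -> skip
r=9=1001 popcount=2 -> skip
r=10=1010 popcount=2 -> skip
r=11=1011 popcount=3 -> skip
r=12=1100 popcount=2 -> skip
r=13=1101 popcount=3 -> skip
r=14=1110 popcount=3 -> skip
r=15=1111 popcount=4 -> KEEP
r=16=10000 popcount=1 -> skip
r=17=10001 popcount=2 -> skip
r=18=10010 popcount=2 -> skip
Kept rows: 15

Answer: 15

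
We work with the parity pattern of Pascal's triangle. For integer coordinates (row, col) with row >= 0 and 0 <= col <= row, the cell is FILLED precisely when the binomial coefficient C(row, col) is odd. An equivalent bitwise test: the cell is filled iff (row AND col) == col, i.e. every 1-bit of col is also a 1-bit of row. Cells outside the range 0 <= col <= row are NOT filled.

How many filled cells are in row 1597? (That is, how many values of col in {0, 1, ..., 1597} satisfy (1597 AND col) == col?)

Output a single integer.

Answer: 128

Derivation:
1597 in binary = 11000111101
popcount(1597) = number of 1-bits in 11000111101 = 7
A col c satisfies (1597 AND c) == c iff every set bit of c is also set in 1597; each of the 7 set bits of 1597 can independently be on or off in c.
count = 2^7 = 128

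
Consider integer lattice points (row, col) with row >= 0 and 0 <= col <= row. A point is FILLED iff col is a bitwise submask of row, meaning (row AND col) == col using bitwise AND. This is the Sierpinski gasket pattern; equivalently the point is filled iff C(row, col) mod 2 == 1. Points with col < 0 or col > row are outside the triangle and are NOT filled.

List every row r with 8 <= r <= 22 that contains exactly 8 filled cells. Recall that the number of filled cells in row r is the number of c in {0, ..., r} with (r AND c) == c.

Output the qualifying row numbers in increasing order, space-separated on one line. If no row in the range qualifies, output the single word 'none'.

Row r has 2^popcount(r) filled cells, so we need popcount(r) = log2(8) = 3.
Scan r = 8..22 and keep those with exactly 3 one-bits:
r=8=1000 popcount=1 -> skip
r=9=1001 popcount=2 -> skip
r=10=1010 popcount=2 -> skip
r=11=1011 popcount=3 -> KEEP
r=12=1100 popcount=2 -> skip
r=13=1101 popcount=3 -> KEEP
r=14=1110 popcount=3 -> KEEP
r=15=1111 popcount=4 -> skip
r=16=10000 popcount=1 -> skip
r=17=10001 popcount=2 -> skip
r=18=10010 popcount=2 -> skip
r=19=10011 popcount=3 -> KEEP
r=20=10100 popcount=2 -> skip
r=21=10101 popcount=3 -> KEEP
r=22=10110 popcount=3 -> KEEP
Kept rows: 11 13 14 19 21 22

Answer: 11 13 14 19 21 22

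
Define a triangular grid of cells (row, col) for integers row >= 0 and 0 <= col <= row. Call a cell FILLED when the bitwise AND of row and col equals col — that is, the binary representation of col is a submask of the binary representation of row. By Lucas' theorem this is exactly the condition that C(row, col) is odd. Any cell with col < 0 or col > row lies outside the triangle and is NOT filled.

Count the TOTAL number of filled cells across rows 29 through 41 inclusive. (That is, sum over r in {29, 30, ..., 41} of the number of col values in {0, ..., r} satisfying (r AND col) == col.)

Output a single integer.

Answer: 130

Derivation:
r29=11101 pc4: +16 =16
r30=11110 pc4: +16 =32
r31=11111 pc5: +32 =64
r32=100000 pc1: +2 =66
r33=100001 pc2: +4 =70
r34=100010 pc2: +4 =74
r35=100011 pc3: +8 =82
r36=100100 pc2: +4 =86
r37=100101 pc3: +8 =94
r38=100110 pc3: +8 =102
r39=100111 pc4: +16 =118
r40=101000 pc2: +4 =122
r41=101001 pc3: +8 =130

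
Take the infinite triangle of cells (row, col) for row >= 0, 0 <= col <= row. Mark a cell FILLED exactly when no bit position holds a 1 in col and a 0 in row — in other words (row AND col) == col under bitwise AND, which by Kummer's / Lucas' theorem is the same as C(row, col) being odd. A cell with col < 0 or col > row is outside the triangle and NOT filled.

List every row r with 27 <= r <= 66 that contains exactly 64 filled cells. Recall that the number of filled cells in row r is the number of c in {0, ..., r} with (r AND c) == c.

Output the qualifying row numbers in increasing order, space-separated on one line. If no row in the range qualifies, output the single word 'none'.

Row r has 2^popcount(r) filled cells, so we need popcount(r) = log2(64) = 6.
Scan r = 27..66 and keep those with exactly 6 one-bits:
r=27=11011 popcount=4 -> skip
r=28=11100 popcount=3 -> skip
r=29=11101 popcount=4 -> skip
r=30=11110 popcount=4 -> skip
r=31=11111 popcount=5 -> skip
r=32=100000 popcount=1 -> skip
r=33=100001 popcount=2 -> skip
r=34=100010 popcount=2 -> skip
r=35=100011 popcount=3 -> skip
r=36=100100 popcount=2 -> skip
r=37=100101 popcount=3 -> skip
r=38=100110 popcount=3 -> skip
r=39=100111 popcount=4 -> skip
r=40=101000 popcount=2 -> skip
r=41=101001 popcount=3 -> skip
r=42=101010 popcount=3 -> skip
r=43=101011 popcount=4 -> skip
r=44=101100 popcount=3 -> skip
r=45=101101 popcount=4 -> skip
r=46=101110 popcount=4 -> skip
r=47=101111 popcount=5 -> skip
r=48=110000 popcount=2 -> skip
r=49=110001 popcount=3 -> skip
r=50=110010 popcount=3 -> skip
r=51=110011 popcount=4 -> skip
r=52=110100 popcount=3 -> skip
r=53=110101 popcount=4 -> skip
r=54=110110 popcount=4 -> skip
r=55=110111 popcount=5 -> skip
r=56=111000 popcount=3 -> skip
r=57=111001 popcount=4 -> skip
r=58=111010 popcount=4 -> skip
r=59=111011 popcount=5 -> skip
r=60=111100 popcount=4 -> skip
r=61=111101 popcount=5 -> skip
r=62=111110 popcount=5 -> skip
r=63=111111 popcount=6 -> KEEP
r=64=1000000 popcount=1 -> skip
r=65=1000001 popcount=2 -> skip
r=66=1000010 popcount=2 -> skip
Kept rows: 63

Answer: 63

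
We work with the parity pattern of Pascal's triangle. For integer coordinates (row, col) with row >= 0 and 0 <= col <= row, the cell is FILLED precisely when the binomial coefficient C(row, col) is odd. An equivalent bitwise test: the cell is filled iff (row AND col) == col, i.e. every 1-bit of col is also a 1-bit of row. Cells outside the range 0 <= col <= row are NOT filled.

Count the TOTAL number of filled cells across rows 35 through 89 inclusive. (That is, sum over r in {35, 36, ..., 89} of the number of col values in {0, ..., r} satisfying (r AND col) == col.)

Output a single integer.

r35=100011 pc3: +8 =8
r36=100100 pc2: +4 =12
r37=100101 pc3: +8 =20
r38=100110 pc3: +8 =28
r39=100111 pc4: +16 =44
r40=101000 pc2: +4 =48
r41=101001 pc3: +8 =56
r42=101010 pc3: +8 =64
r43=101011 pc4: +16 =80
r44=101100 pc3: +8 =88
r45=101101 pc4: +16 =104
r46=101110 pc4: +16 =120
r47=101111 pc5: +32 =152
r48=110000 pc2: +4 =156
r49=110001 pc3: +8 =164
r50=110010 pc3: +8 =172
r51=110011 pc4: +16 =188
r52=110100 pc3: +8 =196
r53=110101 pc4: +16 =212
r54=110110 pc4: +16 =228
r55=110111 pc5: +32 =260
r56=111000 pc3: +8 =268
r57=111001 pc4: +16 =284
r58=111010 pc4: +16 =300
r59=111011 pc5: +32 =332
r60=111100 pc4: +16 =348
r61=111101 pc5: +32 =380
r62=111110 pc5: +32 =412
r63=111111 pc6: +64 =476
r64=1000000 pc1: +2 =478
r65=1000001 pc2: +4 =482
r66=1000010 pc2: +4 =486
r67=1000011 pc3: +8 =494
r68=1000100 pc2: +4 =498
r69=1000101 pc3: +8 =506
r70=1000110 pc3: +8 =514
r71=1000111 pc4: +16 =530
r72=1001000 pc2: +4 =534
r73=1001001 pc3: +8 =542
r74=1001010 pc3: +8 =550
r75=1001011 pc4: +16 =566
r76=1001100 pc3: +8 =574
r77=1001101 pc4: +16 =590
r78=1001110 pc4: +16 =606
r79=1001111 pc5: +32 =638
r80=1010000 pc2: +4 =642
r81=1010001 pc3: +8 =650
r82=1010010 pc3: +8 =658
r83=1010011 pc4: +16 =674
r84=1010100 pc3: +8 =682
r85=1010101 pc4: +16 =698
r86=1010110 pc4: +16 =714
r87=1010111 pc5: +32 =746
r88=1011000 pc3: +8 =754
r89=1011001 pc4: +16 =770

Answer: 770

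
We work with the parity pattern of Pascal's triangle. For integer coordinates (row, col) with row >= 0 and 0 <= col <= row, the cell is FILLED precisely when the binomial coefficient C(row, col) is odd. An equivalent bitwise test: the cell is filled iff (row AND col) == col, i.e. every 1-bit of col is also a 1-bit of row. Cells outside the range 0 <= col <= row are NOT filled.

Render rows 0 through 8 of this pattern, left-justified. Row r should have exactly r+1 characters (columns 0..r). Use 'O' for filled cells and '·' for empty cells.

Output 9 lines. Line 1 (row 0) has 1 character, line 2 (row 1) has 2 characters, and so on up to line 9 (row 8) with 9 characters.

r0=0: O
r1=1: OO
r2=10: O·O
r3=11: OOOO
r4=100: O···O
r5=101: OO··OO
r6=110: O·O·O·O
r7=111: OOOOOOOO
r8=1000: O·······O

Answer: O
OO
O·O
OOOO
O···O
OO··OO
O·O·O·O
OOOOOOOO
O·······O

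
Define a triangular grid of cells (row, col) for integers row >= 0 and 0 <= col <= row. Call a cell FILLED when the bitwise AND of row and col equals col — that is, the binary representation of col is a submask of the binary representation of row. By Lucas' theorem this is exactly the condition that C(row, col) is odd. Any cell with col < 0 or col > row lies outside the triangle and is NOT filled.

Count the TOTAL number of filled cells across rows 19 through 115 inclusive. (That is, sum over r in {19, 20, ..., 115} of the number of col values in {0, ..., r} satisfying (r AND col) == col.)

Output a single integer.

r19=10011 pc3: +8 =8
r20=10100 pc2: +4 =12
r21=10101 pc3: +8 =20
r22=10110 pc3: +8 =28
r23=10111 pc4: +16 =44
r24=11000 pc2: +4 =48
r25=11001 pc3: +8 =56
r26=11010 pc3: +8 =64
r27=11011 pc4: +16 =80
r28=11100 pc3: +8 =88
r29=11101 pc4: +16 =104
r30=11110 pc4: +16 =120
r31=11111 pc5: +32 =152
r32=100000 pc1: +2 =154
r33=100001 pc2: +4 =158
r34=100010 pc2: +4 =162
r35=100011 pc3: +8 =170
r36=100100 pc2: +4 =174
r37=100101 pc3: +8 =182
r38=100110 pc3: +8 =190
r39=100111 pc4: +16 =206
r40=101000 pc2: +4 =210
r41=101001 pc3: +8 =218
r42=101010 pc3: +8 =226
r43=101011 pc4: +16 =242
r44=101100 pc3: +8 =250
r45=101101 pc4: +16 =266
r46=101110 pc4: +16 =282
r47=101111 pc5: +32 =314
r48=110000 pc2: +4 =318
r49=110001 pc3: +8 =326
r50=110010 pc3: +8 =334
r51=110011 pc4: +16 =350
r52=110100 pc3: +8 =358
r53=110101 pc4: +16 =374
r54=110110 pc4: +16 =390
r55=110111 pc5: +32 =422
r56=111000 pc3: +8 =430
r57=111001 pc4: +16 =446
r58=111010 pc4: +16 =462
r59=111011 pc5: +32 =494
r60=111100 pc4: +16 =510
r61=111101 pc5: +32 =542
r62=111110 pc5: +32 =574
r63=111111 pc6: +64 =638
r64=1000000 pc1: +2 =640
r65=1000001 pc2: +4 =644
r66=1000010 pc2: +4 =648
r67=1000011 pc3: +8 =656
r68=1000100 pc2: +4 =660
r69=1000101 pc3: +8 =668
r70=1000110 pc3: +8 =676
r71=1000111 pc4: +16 =692
r72=1001000 pc2: +4 =696
r73=1001001 pc3: +8 =704
r74=1001010 pc3: +8 =712
r75=1001011 pc4: +16 =728
r76=1001100 pc3: +8 =736
r77=1001101 pc4: +16 =752
r78=1001110 pc4: +16 =768
r79=1001111 pc5: +32 =800
r80=1010000 pc2: +4 =804
r81=1010001 pc3: +8 =812
r82=1010010 pc3: +8 =820
r83=1010011 pc4: +16 =836
r84=1010100 pc3: +8 =844
r85=1010101 pc4: +16 =860
r86=1010110 pc4: +16 =876
r87=1010111 pc5: +32 =908
r88=1011000 pc3: +8 =916
r89=1011001 pc4: +16 =932
r90=1011010 pc4: +16 =948
r91=1011011 pc5: +32 =980
r92=1011100 pc4: +16 =996
r93=1011101 pc5: +32 =1028
r94=1011110 pc5: +32 =1060
r95=1011111 pc6: +64 =1124
r96=1100000 pc2: +4 =1128
r97=1100001 pc3: +8 =1136
r98=1100010 pc3: +8 =1144
r99=1100011 pc4: +16 =1160
r100=1100100 pc3: +8 =1168
r101=1100101 pc4: +16 =1184
r102=1100110 pc4: +16 =1200
r103=1100111 pc5: +32 =1232
r104=1101000 pc3: +8 =1240
r105=1101001 pc4: +16 =1256
r106=1101010 pc4: +16 =1272
r107=1101011 pc5: +32 =1304
r108=1101100 pc4: +16 =1320
r109=1101101 pc5: +32 =1352
r110=1101110 pc5: +32 =1384
r111=1101111 pc6: +64 =1448
r112=1110000 pc3: +8 =1456
r113=1110001 pc4: +16 =1472
r114=1110010 pc4: +16 =1488
r115=1110011 pc5: +32 =1520

Answer: 1520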